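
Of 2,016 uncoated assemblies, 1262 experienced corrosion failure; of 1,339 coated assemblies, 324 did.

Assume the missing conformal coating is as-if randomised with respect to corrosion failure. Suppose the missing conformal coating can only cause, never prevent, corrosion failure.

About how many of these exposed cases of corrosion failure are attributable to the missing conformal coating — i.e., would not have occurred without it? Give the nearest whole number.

about 774 cases

p₁ = P(outcome | exposed) = 1262/2016 = 0.62599
p₀ = P(outcome | unexposed) = 324/1339 = 0.24197
PN = (p₁ − p₀)/p₁ = (0.62599 − 0.24197) / 0.62599 ≈ 0.61346.
Attributable cases ≈ PN × (exposed cases) = 0.61346 × 1262 ≈ 774.19.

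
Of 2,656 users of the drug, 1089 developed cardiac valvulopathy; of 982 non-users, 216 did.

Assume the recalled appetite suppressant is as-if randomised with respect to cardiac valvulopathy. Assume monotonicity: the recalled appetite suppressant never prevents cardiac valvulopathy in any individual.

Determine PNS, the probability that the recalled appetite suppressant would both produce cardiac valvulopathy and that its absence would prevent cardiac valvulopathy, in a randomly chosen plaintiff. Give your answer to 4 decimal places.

PNS ≈ 0.1901

p₁ = P(outcome | exposed) = 1089/2656 = 0.41002
p₀ = P(outcome | unexposed) = 216/982 = 0.21996
Under exogeneity and monotonicity, PNS = p₁ − p₀.
PNS = 0.41002 − 0.21996 = 0.19006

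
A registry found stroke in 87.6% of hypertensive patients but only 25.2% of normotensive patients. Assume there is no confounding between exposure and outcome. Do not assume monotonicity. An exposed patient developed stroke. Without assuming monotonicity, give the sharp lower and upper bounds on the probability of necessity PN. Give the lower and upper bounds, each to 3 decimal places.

0.712 ≤ PN ≤ 0.854

p₁ = 0.876, p₀ = 0.252.
Under exogeneity alone the bounds on PN are max{0,(p₁−p₀)/p₁} ≤ PN ≤ min{1,(1−p₀)/p₁}.
  lower = (p₁ − p₀)/p₁ = 0.624 / 0.876 ≈ 0.7123
  upper = min{1, (1 − p₀)/p₁} = 0.748 / 0.876 ≈ 0.8539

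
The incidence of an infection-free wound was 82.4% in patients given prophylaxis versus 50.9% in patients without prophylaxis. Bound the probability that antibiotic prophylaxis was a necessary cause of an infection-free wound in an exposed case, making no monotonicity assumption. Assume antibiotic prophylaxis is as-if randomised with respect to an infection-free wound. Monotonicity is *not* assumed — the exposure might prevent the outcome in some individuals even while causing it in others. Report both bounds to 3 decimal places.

0.382 ≤ PN ≤ 0.596

p₁ = 0.824, p₀ = 0.509.
Under exogeneity alone the bounds on PN are max{0,(p₁−p₀)/p₁} ≤ PN ≤ min{1,(1−p₀)/p₁}.
  lower = (p₁ − p₀)/p₁ = 0.315 / 0.824 ≈ 0.3823
  upper = min{1, (1 − p₀)/p₁} = 0.491 / 0.824 ≈ 0.5959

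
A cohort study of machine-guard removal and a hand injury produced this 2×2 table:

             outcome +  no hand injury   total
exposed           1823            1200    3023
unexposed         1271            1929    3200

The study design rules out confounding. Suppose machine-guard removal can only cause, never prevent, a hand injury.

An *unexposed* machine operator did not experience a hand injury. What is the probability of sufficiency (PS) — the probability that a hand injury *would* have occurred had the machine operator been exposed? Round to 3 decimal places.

PS ≈ 0.341

p₁ = P(outcome | exposed) = 1823/3023 = 0.60304
p₀ = P(outcome | unexposed) = 1271/3200 = 0.39719
Under exogeneity and monotonicity, PS = (p₁ − p₀)/(1 − p₀).
PS = (0.60304 − 0.39719) / 0.60281 ≈ 0.3415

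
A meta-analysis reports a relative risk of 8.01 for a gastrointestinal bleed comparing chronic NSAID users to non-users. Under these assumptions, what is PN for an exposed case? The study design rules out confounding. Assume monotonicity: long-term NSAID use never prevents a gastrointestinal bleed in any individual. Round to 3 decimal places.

PN ≈ 0.875

Under exogeneity and monotonicity, PN = (RR − 1) / RR = 1 − 1/RR.
PN = (8.01 − 1) / 8.01 = 7.01 / 8.01 ≈ 0.8752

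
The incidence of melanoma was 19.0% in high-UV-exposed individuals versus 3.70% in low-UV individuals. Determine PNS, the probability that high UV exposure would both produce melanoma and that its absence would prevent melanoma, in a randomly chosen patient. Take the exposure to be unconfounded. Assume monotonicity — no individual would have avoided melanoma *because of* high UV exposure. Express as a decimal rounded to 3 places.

p₁ = 0.19, p₀ = 0.037.
Under exogeneity and monotonicity, PNS = p₁ − p₀.
PNS = 0.19 − 0.037 = 0.153

PNS ≈ 0.153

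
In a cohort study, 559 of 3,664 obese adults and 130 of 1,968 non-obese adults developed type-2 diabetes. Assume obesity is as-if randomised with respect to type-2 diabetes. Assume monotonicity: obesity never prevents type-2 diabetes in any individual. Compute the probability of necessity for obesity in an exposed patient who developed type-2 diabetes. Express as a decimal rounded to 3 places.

PN ≈ 0.567

p₁ = P(outcome | exposed) = 559/3664 = 0.15257
p₀ = P(outcome | unexposed) = 130/1968 = 0.066057
Under exogeneity and monotonicity, PN = (p₁ − p₀) / p₁.
PN = (0.15257 − 0.066057) / 0.15257 = 0.086509 / 0.15257 ≈ 0.5670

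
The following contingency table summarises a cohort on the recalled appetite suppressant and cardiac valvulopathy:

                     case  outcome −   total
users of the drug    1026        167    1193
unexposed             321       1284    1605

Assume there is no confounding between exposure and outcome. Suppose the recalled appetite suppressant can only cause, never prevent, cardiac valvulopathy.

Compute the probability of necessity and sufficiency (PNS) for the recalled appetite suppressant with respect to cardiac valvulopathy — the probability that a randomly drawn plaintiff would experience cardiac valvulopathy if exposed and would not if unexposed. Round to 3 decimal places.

p₁ = P(outcome | exposed) = 1026/1193 = 0.86002
p₀ = P(outcome | unexposed) = 321/1605 = 0.2
Under exogeneity and monotonicity, PNS = p₁ − p₀.
PNS = 0.86002 − 0.2 = 0.66002

PNS ≈ 0.660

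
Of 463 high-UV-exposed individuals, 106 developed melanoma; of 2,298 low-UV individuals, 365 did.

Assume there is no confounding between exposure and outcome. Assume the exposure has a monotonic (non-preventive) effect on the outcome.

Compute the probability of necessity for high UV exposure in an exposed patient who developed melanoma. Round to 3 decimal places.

p₁ = P(outcome | exposed) = 106/463 = 0.22894
p₀ = P(outcome | unexposed) = 365/2298 = 0.15883
Under exogeneity and monotonicity, PN = (p₁ − p₀) / p₁.
PN = (0.22894 − 0.15883) / 0.22894 = 0.070108 / 0.22894 ≈ 0.3062

PN ≈ 0.306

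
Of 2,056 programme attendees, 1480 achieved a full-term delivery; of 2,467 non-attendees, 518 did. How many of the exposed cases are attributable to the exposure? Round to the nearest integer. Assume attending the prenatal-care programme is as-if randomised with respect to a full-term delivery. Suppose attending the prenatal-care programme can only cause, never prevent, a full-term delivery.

p₁ = P(outcome | exposed) = 1480/2056 = 0.71984
p₀ = P(outcome | unexposed) = 518/2467 = 0.20997
PN = (p₁ − p₀)/p₁ = (0.71984 − 0.20997) / 0.71984 ≈ 0.70831.
Attributable cases ≈ PN × (exposed cases) = 0.70831 × 1480 ≈ 1048.30.

about 1048 cases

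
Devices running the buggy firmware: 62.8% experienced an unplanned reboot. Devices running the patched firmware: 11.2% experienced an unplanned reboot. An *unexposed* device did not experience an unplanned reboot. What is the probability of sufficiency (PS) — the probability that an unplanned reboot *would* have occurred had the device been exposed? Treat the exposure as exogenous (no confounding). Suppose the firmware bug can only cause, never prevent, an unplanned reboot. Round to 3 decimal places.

PS ≈ 0.581

p₁ = 0.628, p₀ = 0.112.
Under exogeneity and monotonicity, PS = (p₁ − p₀) / (1 − p₀).
PS = (0.628 − 0.112) / (1 − 0.112) = 0.516 / 0.888 ≈ 0.5811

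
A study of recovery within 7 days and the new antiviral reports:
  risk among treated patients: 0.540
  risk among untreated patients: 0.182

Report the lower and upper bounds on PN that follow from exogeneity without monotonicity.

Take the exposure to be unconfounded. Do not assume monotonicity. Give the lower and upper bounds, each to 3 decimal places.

Let p₁ = 0.54, p₀ = 0.182.
Under exogeneity alone the bounds on PN are max{0,(p₁−p₀)/p₁} ≤ PN ≤ min{1,(1−p₀)/p₁}.
  lower = (p₁ − p₀)/p₁ = 0.358 / 0.54 ≈ 0.6630
  upper = min{1, (1 − p₀)/p₁} = 0.818 / 0.54 ≈ 1.5148 → capped at 1

0.663 ≤ PN ≤ 1.000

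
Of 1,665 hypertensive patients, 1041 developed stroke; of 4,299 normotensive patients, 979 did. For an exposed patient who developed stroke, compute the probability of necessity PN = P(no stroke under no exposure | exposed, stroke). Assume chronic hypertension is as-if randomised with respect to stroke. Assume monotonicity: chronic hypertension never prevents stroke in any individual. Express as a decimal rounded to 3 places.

PN ≈ 0.636

p₁ = P(outcome | exposed) = 1041/1665 = 0.62523
p₀ = P(outcome | unexposed) = 979/4299 = 0.22773
Under exogeneity and monotonicity, PN = (p₁ − p₀) / p₁.
PN = (0.62523 − 0.22773) / 0.62523 = 0.3975 / 0.62523 ≈ 0.6358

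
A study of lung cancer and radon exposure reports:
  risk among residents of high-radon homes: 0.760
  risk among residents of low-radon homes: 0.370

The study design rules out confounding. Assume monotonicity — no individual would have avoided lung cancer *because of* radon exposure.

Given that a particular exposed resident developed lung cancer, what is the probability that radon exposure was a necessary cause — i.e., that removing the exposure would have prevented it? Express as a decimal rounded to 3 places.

Let p₁ = 0.76, p₀ = 0.37.
Under exogeneity and monotonicity, PN = (p₁ − p₀) / p₁.
PN = (0.76 − 0.37) / 0.76 = 0.39 / 0.76 ≈ 0.5132

PN ≈ 0.513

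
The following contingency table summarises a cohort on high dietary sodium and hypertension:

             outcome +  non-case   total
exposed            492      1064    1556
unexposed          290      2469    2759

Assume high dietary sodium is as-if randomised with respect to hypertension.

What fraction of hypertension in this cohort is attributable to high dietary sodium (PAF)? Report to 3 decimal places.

p₁ = P(outcome | exposed) = 492/1556 = 0.3162
p₀ = P(outcome | unexposed) = 290/2759 = 0.10511
Exposure prevalence π = 1556/4315 = 0.3606; overall risk P(Y=1) = 0.18123.
Under exogeneity, PAF = [P(Y=1) − p₀]/P(Y=1).
PAF = (0.18123 − 0.10511) / 0.18123 ≈ 0.4200

PAF ≈ 0.420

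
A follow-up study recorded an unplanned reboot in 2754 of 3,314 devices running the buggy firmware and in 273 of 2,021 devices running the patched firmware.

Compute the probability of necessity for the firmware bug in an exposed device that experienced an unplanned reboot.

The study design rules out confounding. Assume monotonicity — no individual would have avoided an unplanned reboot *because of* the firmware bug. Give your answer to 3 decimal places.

PN ≈ 0.837

p₁ = P(outcome | exposed) = 2754/3314 = 0.83102
p₀ = P(outcome | unexposed) = 273/2021 = 0.13508
Under exogeneity and monotonicity, PN = (p₁ − p₀) / p₁.
PN = (0.83102 − 0.13508) / 0.83102 = 0.69594 / 0.83102 ≈ 0.8375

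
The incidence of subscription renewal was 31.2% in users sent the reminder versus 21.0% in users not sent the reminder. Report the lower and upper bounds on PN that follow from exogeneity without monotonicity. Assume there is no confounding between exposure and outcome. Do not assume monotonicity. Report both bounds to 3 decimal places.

p₁ = 0.312, p₀ = 0.21.
Under exogeneity alone the bounds on PN are max{0,(p₁−p₀)/p₁} ≤ PN ≤ min{1,(1−p₀)/p₁}.
  lower = (p₁ − p₀)/p₁ = 0.102 / 0.312 ≈ 0.3269
  upper = min{1, (1 − p₀)/p₁} = 0.79 / 0.312 ≈ 2.5321 → capped at 1

0.327 ≤ PN ≤ 1.000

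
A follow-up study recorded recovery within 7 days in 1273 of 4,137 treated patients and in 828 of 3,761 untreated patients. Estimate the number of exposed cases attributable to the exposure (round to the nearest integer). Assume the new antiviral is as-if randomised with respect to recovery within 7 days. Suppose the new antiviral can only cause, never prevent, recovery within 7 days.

p₁ = P(outcome | exposed) = 1273/4137 = 0.30771
p₀ = P(outcome | unexposed) = 828/3761 = 0.22015
PN = (p₁ − p₀)/p₁ = (0.30771 − 0.22015) / 0.30771 ≈ 0.28454.
Attributable cases ≈ PN × (exposed cases) = 0.28454 × 1273 ≈ 362.22.

about 362 cases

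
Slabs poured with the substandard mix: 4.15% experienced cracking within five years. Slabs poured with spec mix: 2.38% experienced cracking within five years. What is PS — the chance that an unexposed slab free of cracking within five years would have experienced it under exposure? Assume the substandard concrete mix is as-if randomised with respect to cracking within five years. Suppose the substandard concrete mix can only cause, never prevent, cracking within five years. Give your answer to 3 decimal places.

p₁ = 0.0415, p₀ = 0.0238.
Under exogeneity and monotonicity, PS = (p₁ − p₀) / (1 − p₀).
PS = (0.0415 − 0.0238) / (1 − 0.0238) = 0.0177 / 0.9762 ≈ 0.0181

PS ≈ 0.018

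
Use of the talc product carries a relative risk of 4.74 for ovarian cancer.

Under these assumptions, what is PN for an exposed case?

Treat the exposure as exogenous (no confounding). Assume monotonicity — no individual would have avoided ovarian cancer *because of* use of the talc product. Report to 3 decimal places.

PN ≈ 0.789

Under exogeneity and monotonicity, PN = (RR − 1) / RR = 1 − 1/RR.
PN = (4.74 − 1) / 4.74 = 3.74 / 4.74 ≈ 0.7890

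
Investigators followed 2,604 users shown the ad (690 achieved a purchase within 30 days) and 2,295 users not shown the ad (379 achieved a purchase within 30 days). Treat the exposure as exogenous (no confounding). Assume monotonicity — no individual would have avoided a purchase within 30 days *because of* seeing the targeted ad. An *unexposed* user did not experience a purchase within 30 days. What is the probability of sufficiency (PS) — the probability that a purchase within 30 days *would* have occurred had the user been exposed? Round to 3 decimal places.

p₁ = P(outcome | exposed) = 690/2604 = 0.26498
p₀ = P(outcome | unexposed) = 379/2295 = 0.16514
Under exogeneity and monotonicity, PS = (p₁ − p₀) / (1 − p₀).
PS = (0.26498 − 0.16514) / (1 − 0.16514) = 0.099835 / 0.83486 ≈ 0.1196

PS ≈ 0.120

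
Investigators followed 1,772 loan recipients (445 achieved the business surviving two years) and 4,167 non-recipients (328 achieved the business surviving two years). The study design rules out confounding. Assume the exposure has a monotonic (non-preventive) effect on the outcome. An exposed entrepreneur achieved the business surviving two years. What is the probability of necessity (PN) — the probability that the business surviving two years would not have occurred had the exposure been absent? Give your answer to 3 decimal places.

PN ≈ 0.687

p₁ = P(outcome | exposed) = 445/1772 = 0.25113
p₀ = P(outcome | unexposed) = 328/4167 = 0.078714
Under exogeneity and monotonicity, PN = (p₁ − p₀) / p₁.
PN = (0.25113 − 0.078714) / 0.25113 = 0.17241 / 0.25113 ≈ 0.6866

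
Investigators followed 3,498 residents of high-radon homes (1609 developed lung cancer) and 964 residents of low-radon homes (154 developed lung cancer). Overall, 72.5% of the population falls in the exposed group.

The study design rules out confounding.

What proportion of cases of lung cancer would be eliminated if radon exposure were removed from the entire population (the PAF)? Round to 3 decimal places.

PAF ≈ 0.577

p₁ = P(outcome | exposed) = 1609/3498 = 0.45998
p₀ = P(outcome | unexposed) = 154/964 = 0.15975
Overall risk P(Y=1) = π·p₁ + (1−π)·p₀ = 0.725×0.45998 + 0.275×0.15975 = 0.37741.
Under exogeneity, PAF = [P(Y=1) − p₀] / P(Y=1).
PAF = (0.37741 − 0.15975) / 0.37741 ≈ 0.5767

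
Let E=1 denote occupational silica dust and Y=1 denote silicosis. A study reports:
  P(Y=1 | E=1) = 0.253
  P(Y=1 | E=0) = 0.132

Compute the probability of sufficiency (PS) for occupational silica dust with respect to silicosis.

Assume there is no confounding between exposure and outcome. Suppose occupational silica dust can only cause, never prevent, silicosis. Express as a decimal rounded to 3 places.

PS ≈ 0.139

Let p₁ = 0.253, p₀ = 0.132.
Under exogeneity and monotonicity, PS = (p₁ − p₀) / (1 − p₀).
PS = (0.253 − 0.132) / (1 − 0.132) = 0.121 / 0.868 ≈ 0.1394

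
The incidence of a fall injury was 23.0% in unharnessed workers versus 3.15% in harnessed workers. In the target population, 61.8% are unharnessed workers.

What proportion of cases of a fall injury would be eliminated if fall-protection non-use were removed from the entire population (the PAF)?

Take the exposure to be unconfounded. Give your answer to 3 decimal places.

PAF ≈ 0.796

p₁ = 0.23, p₀ = 0.0315.
Overall risk P(Y=1) = π·p₁ + (1−π)·p₀ = 0.618×0.23 + 0.382×0.0315 = 0.15417.
Under exogeneity, PAF = [P(Y=1) − p₀] / P(Y=1).
PAF = (0.15417 − 0.0315) / 0.15417 ≈ 0.7957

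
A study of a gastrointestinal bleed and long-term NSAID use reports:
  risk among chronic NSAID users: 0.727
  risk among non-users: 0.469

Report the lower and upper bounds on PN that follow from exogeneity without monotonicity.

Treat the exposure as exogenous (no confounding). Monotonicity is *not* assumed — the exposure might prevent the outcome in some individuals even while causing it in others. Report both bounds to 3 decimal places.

Let p₁ = 0.727, p₀ = 0.469.
Under exogeneity alone the bounds on PN are max{0,(p₁−p₀)/p₁} ≤ PN ≤ min{1,(1−p₀)/p₁}.
  lower = (p₁ − p₀)/p₁ = 0.258 / 0.727 ≈ 0.3549
  upper = min{1, (1 − p₀)/p₁} = 0.531 / 0.727 ≈ 0.7304

0.355 ≤ PN ≤ 0.730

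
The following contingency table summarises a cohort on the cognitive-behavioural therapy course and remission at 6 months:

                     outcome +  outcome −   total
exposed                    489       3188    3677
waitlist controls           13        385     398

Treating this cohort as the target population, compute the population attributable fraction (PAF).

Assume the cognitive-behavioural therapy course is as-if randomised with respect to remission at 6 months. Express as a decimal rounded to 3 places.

PAF ≈ 0.735

p₁ = P(outcome | exposed) = 489/3677 = 0.13299
p₀ = P(outcome | unexposed) = 13/398 = 0.032663
Exposure prevalence π = 3677/4075 = 0.90233; overall risk P(Y=1) = 0.12319.
Under exogeneity, PAF = [P(Y=1) − p₀]/P(Y=1).
PAF = (0.12319 − 0.032663) / 0.12319 ≈ 0.7349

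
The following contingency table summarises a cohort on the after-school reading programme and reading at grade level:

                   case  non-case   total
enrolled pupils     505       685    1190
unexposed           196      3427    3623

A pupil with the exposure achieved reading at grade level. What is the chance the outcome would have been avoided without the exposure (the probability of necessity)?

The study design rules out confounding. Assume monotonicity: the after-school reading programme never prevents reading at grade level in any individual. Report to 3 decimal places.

PN ≈ 0.873

p₁ = P(outcome | exposed) = 505/1190 = 0.42437
p₀ = P(outcome | unexposed) = 196/3623 = 0.054099
Under exogeneity and monotonicity, PN = (p₁ − p₀)/p₁.
PN = (0.42437 − 0.054099) / 0.42437 ≈ 0.8725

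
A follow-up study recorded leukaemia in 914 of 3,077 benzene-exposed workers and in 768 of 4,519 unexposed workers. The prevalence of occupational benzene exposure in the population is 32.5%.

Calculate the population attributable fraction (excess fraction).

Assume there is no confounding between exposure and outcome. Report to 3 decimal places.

PAF ≈ 0.196

p₁ = P(outcome | exposed) = 914/3077 = 0.29704
p₀ = P(outcome | unexposed) = 768/4519 = 0.16995
Overall risk P(Y=1) = π·p₁ + (1−π)·p₀ = 0.325×0.29704 + 0.675×0.16995 = 0.21125.
Under exogeneity, PAF = [P(Y=1) − p₀] / P(Y=1).
PAF = (0.21125 − 0.16995) / 0.21125 ≈ 0.1955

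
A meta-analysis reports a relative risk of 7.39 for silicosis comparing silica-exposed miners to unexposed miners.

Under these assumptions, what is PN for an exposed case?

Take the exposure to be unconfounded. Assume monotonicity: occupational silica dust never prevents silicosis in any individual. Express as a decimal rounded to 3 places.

Under exogeneity and monotonicity, PN = (RR − 1) / RR = 1 − 1/RR.
PN = (7.39 − 1) / 7.39 = 6.39 / 7.39 ≈ 0.8647

PN ≈ 0.865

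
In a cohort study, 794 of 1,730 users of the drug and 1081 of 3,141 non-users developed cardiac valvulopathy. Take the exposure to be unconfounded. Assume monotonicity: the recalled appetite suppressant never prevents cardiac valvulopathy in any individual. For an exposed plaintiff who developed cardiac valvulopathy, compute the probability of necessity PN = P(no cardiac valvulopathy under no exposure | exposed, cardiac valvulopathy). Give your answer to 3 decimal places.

p₁ = P(outcome | exposed) = 794/1730 = 0.45896
p₀ = P(outcome | unexposed) = 1081/3141 = 0.34416
Under exogeneity and monotonicity, PN = (p₁ − p₀) / p₁.
PN = (0.45896 − 0.34416) / 0.45896 = 0.1148 / 0.45896 ≈ 0.2501

PN ≈ 0.250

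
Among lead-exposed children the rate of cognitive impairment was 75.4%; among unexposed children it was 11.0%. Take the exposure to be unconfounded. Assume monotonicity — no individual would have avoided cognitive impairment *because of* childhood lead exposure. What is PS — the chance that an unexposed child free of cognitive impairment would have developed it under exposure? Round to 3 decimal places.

PS ≈ 0.724

p₁ = 0.754, p₀ = 0.11.
Under exogeneity and monotonicity, PS = (p₁ − p₀) / (1 − p₀).
PS = (0.754 − 0.11) / (1 − 0.11) = 0.644 / 0.89 ≈ 0.7236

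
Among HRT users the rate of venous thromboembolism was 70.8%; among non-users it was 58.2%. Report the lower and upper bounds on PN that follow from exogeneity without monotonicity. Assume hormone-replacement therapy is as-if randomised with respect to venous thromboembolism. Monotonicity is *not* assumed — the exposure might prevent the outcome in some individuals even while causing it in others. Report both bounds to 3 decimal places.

0.178 ≤ PN ≤ 0.590

p₁ = 0.708, p₀ = 0.582.
Under exogeneity alone the bounds on PN are max{0,(p₁−p₀)/p₁} ≤ PN ≤ min{1,(1−p₀)/p₁}.
  lower = (p₁ − p₀)/p₁ = 0.126 / 0.708 ≈ 0.1780
  upper = min{1, (1 − p₀)/p₁} = 0.418 / 0.708 ≈ 0.5904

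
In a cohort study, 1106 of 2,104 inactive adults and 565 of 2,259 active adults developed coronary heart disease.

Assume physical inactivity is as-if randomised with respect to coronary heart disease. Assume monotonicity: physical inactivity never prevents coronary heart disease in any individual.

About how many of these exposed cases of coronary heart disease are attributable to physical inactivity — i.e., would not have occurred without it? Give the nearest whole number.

about 580 cases

p₁ = P(outcome | exposed) = 1106/2104 = 0.52567
p₀ = P(outcome | unexposed) = 565/2259 = 0.25011
PN = (p₁ − p₀)/p₁ = (0.52567 − 0.25011) / 0.52567 ≈ 0.52420.
Attributable cases ≈ PN × (exposed cases) = 0.52420 × 1106 ≈ 579.77.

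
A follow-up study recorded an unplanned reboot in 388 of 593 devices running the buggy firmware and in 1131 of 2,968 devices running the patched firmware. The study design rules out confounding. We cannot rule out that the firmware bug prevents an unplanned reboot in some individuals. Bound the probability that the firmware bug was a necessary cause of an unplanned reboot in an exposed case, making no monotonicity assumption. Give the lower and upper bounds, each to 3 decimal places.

0.418 ≤ PN ≤ 0.946

p₁ = P(outcome | exposed) = 388/593 = 0.6543
p₀ = P(outcome | unexposed) = 1131/2968 = 0.38106
Under exogeneity alone the bounds on PN are max{0,(p₁−p₀)/p₁} ≤ PN ≤ min{1,(1−p₀)/p₁}.
  lower = (p₁ − p₀)/p₁ = 0.27324 / 0.6543 ≈ 0.4176
  upper = min{1, (1 − p₀)/p₁} = 0.61894 / 0.6543 ≈ 0.9460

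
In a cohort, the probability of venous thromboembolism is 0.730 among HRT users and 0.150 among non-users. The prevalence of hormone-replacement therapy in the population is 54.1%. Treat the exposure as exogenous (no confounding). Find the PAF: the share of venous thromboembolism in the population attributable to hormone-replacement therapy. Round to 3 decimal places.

PAF ≈ 0.677

Let p₁ = 0.73, p₀ = 0.15.
Overall risk P(Y=1) = π·p₁ + (1−π)·p₀ = 0.541×0.73 + 0.459×0.15 = 0.46378.
Under exogeneity, PAF = [P(Y=1) − p₀] / P(Y=1).
PAF = (0.46378 − 0.15) / 0.46378 ≈ 0.6766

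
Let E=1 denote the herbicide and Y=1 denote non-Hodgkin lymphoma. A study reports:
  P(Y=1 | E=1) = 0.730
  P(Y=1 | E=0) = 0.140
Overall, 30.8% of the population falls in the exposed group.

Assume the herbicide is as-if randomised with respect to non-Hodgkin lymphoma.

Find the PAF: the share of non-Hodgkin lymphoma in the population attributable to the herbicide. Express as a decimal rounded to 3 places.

PAF ≈ 0.565

Let p₁ = 0.73, p₀ = 0.14.
Overall risk P(Y=1) = π·p₁ + (1−π)·p₀ = 0.308×0.73 + 0.692×0.14 = 0.32172.
Under exogeneity, PAF = [P(Y=1) − p₀] / P(Y=1).
PAF = (0.32172 − 0.14) / 0.32172 ≈ 0.5648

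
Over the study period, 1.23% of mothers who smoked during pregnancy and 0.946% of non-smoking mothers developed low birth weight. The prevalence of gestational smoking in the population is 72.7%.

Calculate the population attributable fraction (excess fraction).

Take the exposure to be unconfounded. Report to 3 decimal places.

p₁ = 0.0123, p₀ = 0.00946.
Overall risk P(Y=1) = π·p₁ + (1−π)·p₀ = 0.727×0.0123 + 0.273×0.00946 = 0.011525.
Under exogeneity, PAF = [P(Y=1) − p₀] / P(Y=1).
PAF = (0.011525 − 0.00946) / 0.011525 ≈ 0.1792

PAF ≈ 0.179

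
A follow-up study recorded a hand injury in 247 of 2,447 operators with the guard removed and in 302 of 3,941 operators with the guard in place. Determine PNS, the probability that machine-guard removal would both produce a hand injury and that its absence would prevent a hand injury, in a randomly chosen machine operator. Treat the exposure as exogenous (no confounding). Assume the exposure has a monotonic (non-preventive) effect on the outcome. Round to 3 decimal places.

p₁ = P(outcome | exposed) = 247/2447 = 0.10094
p₀ = P(outcome | unexposed) = 302/3941 = 0.07663
Under exogeneity and monotonicity, PNS = p₁ − p₀.
PNS = 0.10094 − 0.07663 = 0.02431

PNS ≈ 0.024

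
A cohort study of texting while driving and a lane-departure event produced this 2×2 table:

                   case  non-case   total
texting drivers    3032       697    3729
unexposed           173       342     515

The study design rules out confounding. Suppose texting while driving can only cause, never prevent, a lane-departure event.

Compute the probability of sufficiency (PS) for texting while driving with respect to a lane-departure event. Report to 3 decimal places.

PS ≈ 0.719

p₁ = P(outcome | exposed) = 3032/3729 = 0.81309
p₀ = P(outcome | unexposed) = 173/515 = 0.33592
Under exogeneity and monotonicity, PS = (p₁ − p₀)/(1 − p₀).
PS = (0.81309 − 0.33592) / 0.66408 ≈ 0.7185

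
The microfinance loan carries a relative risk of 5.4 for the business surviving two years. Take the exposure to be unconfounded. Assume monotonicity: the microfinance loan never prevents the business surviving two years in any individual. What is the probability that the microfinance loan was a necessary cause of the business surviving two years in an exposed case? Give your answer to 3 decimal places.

PN ≈ 0.815

Under exogeneity and monotonicity, PN = (RR − 1) / RR = 1 − 1/RR.
PN = (5.4 − 1) / 5.4 = 4.4 / 5.4 ≈ 0.8148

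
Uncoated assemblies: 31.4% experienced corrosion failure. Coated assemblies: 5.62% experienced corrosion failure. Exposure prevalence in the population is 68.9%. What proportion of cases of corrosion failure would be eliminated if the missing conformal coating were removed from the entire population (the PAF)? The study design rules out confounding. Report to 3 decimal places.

PAF ≈ 0.760

p₁ = 0.314, p₀ = 0.0562.
Overall risk P(Y=1) = π·p₁ + (1−π)·p₀ = 0.689×0.314 + 0.311×0.0562 = 0.23382.
Under exogeneity, PAF = [P(Y=1) − p₀] / P(Y=1).
PAF = (0.23382 − 0.0562) / 0.23382 ≈ 0.7596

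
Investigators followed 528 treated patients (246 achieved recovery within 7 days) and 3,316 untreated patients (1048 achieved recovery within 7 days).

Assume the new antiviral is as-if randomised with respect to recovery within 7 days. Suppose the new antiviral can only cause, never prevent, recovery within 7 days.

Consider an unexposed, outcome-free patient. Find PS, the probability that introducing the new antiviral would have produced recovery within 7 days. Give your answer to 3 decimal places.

p₁ = P(outcome | exposed) = 246/528 = 0.46591
p₀ = P(outcome | unexposed) = 1048/3316 = 0.31604
Under exogeneity and monotonicity, PS = (p₁ − p₀) / (1 − p₀).
PS = (0.46591 − 0.31604) / (1 − 0.31604) = 0.14987 / 0.68396 ≈ 0.2191

PS ≈ 0.219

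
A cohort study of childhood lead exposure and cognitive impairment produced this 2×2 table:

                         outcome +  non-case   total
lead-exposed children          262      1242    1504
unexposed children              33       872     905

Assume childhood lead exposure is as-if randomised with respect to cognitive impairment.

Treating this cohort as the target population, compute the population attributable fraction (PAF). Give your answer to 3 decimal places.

PAF ≈ 0.702

p₁ = P(outcome | exposed) = 262/1504 = 0.1742
p₀ = P(outcome | unexposed) = 33/905 = 0.036464
Exposure prevalence π = 1504/2409 = 0.62433; overall risk P(Y=1) = 0.12246.
Under exogeneity, PAF = [P(Y=1) − p₀]/P(Y=1).
PAF = (0.12246 − 0.036464) / 0.12246 ≈ 0.7022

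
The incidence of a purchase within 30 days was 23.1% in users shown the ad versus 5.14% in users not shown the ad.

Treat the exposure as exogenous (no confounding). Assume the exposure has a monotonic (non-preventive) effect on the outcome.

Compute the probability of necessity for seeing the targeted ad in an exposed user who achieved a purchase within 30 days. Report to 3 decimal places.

PN ≈ 0.777

p₁ = 0.231, p₀ = 0.0514.
Under exogeneity and monotonicity, PN = (p₁ − p₀) / p₁.
PN = (0.231 − 0.0514) / 0.231 = 0.1796 / 0.231 ≈ 0.7775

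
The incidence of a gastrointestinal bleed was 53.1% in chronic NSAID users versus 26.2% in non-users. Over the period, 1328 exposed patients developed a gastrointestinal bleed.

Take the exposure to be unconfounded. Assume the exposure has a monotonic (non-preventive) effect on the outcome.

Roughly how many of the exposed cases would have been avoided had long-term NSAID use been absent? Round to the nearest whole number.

p₁ = 0.531, p₀ = 0.262.
PN = (p₁ − p₀)/p₁ = (0.531 − 0.262) / 0.531 ≈ 0.50659.
Attributable cases ≈ PN × (exposed cases) = 0.50659 × 1328 ≈ 672.75.

about 673 cases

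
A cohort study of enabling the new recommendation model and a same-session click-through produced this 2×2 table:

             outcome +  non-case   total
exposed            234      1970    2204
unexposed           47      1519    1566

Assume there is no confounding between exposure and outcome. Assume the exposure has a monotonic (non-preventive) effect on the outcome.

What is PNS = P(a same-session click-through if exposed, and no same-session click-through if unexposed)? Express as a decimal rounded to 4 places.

p₁ = P(outcome | exposed) = 234/2204 = 0.10617
p₀ = P(outcome | unexposed) = 47/1566 = 0.030013
Under exogeneity and monotonicity, PNS = p₁ − p₀.
PNS = 0.10617 − 0.030013 = 0.076158

PNS ≈ 0.0762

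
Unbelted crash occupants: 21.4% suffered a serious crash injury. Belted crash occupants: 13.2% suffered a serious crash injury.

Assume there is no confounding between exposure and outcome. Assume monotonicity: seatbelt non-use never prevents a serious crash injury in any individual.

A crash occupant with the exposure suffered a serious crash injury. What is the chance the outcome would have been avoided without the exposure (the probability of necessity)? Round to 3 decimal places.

p₁ = 0.214, p₀ = 0.132.
Under exogeneity and monotonicity, PN = (p₁ − p₀) / p₁.
PN = (0.214 − 0.132) / 0.214 = 0.082 / 0.214 ≈ 0.3832

PN ≈ 0.383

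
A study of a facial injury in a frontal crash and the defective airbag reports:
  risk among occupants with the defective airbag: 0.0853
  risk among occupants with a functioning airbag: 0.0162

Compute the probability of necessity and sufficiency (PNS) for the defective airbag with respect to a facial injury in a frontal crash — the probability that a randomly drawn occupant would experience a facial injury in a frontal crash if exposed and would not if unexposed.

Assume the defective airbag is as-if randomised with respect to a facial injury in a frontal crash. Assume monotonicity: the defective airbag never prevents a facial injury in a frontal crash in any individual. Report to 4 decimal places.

Let p₁ = 0.0853, p₀ = 0.0162.
Under exogeneity and monotonicity, PNS = p₁ − p₀.
PNS = 0.0853 − 0.0162 = 0.0691

PNS ≈ 0.0691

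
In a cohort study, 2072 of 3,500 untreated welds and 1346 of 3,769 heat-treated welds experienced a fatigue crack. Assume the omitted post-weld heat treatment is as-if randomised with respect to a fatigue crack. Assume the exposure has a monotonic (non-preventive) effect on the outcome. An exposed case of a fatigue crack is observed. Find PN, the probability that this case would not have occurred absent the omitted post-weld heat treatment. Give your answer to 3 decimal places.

PN ≈ 0.397

p₁ = P(outcome | exposed) = 2072/3500 = 0.592
p₀ = P(outcome | unexposed) = 1346/3769 = 0.35712
Under exogeneity and monotonicity, PN = (p₁ − p₀) / p₁.
PN = (0.592 − 0.35712) / 0.592 = 0.23488 / 0.592 ≈ 0.3968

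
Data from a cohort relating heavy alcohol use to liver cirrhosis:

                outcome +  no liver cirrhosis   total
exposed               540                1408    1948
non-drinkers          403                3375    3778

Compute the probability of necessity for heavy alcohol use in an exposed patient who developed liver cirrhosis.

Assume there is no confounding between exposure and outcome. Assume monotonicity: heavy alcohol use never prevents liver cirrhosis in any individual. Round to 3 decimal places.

PN ≈ 0.615

p₁ = P(outcome | exposed) = 540/1948 = 0.27721
p₀ = P(outcome | unexposed) = 403/3778 = 0.10667
Under exogeneity and monotonicity, PN = (p₁ − p₀) / p₁.
PN = (0.27721 − 0.10667) / 0.27721 = 0.17054 / 0.27721 ≈ 0.6152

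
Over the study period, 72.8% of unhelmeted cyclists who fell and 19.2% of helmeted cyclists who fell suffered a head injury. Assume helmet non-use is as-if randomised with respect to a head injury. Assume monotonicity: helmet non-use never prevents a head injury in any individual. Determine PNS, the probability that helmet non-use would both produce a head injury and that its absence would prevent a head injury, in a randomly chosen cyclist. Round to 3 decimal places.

p₁ = 0.728, p₀ = 0.192.
Under exogeneity and monotonicity, PNS = p₁ − p₀.
PNS = 0.728 − 0.192 = 0.536

PNS ≈ 0.536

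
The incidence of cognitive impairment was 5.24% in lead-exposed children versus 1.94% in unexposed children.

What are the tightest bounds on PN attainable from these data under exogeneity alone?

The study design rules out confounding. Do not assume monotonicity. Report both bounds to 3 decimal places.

p₁ = 0.0524, p₀ = 0.0194.
Under exogeneity alone the bounds on PN are max{0,(p₁−p₀)/p₁} ≤ PN ≤ min{1,(1−p₀)/p₁}.
  lower = (p₁ − p₀)/p₁ = 0.033 / 0.0524 ≈ 0.6298
  upper = min{1, (1 − p₀)/p₁} = 0.9806 / 0.0524 ≈ 18.7137 → capped at 1

0.630 ≤ PN ≤ 1.000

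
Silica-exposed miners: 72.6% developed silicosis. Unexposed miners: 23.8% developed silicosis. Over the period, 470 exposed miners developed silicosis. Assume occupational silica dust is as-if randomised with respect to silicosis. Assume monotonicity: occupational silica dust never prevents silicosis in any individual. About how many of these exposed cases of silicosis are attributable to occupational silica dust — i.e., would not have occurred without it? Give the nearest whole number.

about 316 cases

p₁ = 0.726, p₀ = 0.238.
PN = (p₁ − p₀)/p₁ = (0.726 − 0.238) / 0.726 ≈ 0.67218.
Attributable cases ≈ PN × (exposed cases) = 0.67218 × 470 ≈ 315.92.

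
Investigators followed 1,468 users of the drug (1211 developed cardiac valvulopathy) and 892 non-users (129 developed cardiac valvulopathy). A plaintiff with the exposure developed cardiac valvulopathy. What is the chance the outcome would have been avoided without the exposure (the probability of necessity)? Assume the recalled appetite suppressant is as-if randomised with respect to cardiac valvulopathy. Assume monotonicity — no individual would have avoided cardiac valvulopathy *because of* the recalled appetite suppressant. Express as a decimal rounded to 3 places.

PN ≈ 0.825

p₁ = P(outcome | exposed) = 1211/1468 = 0.82493
p₀ = P(outcome | unexposed) = 129/892 = 0.14462
Under exogeneity and monotonicity, PN = (p₁ − p₀) / p₁.
PN = (0.82493 − 0.14462) / 0.82493 = 0.68031 / 0.82493 ≈ 0.8247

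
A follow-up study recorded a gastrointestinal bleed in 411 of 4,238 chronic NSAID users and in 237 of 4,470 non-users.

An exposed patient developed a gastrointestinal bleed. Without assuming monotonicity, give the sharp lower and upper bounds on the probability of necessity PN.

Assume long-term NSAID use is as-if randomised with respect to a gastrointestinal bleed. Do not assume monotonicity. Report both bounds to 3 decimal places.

0.453 ≤ PN ≤ 1.000

p₁ = P(outcome | exposed) = 411/4238 = 0.09698
p₀ = P(outcome | unexposed) = 237/4470 = 0.05302
Under exogeneity alone the bounds on PN are max{0,(p₁−p₀)/p₁} ≤ PN ≤ min{1,(1−p₀)/p₁}.
  lower = (p₁ − p₀)/p₁ = 0.04396 / 0.09698 ≈ 0.4533
  upper = min{1, (1 − p₀)/p₁} = 0.94698 / 0.09698 ≈ 9.7647 → capped at 1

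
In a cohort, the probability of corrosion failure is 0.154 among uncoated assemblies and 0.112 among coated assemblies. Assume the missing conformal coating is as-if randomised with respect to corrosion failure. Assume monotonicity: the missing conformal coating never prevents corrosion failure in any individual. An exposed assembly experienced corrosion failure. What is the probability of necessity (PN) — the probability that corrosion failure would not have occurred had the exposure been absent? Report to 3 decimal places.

Let p₁ = 0.154, p₀ = 0.112.
Under exogeneity and monotonicity, PN = (p₁ − p₀) / p₁.
PN = (0.154 − 0.112) / 0.154 = 0.042 / 0.154 ≈ 0.2727

PN ≈ 0.273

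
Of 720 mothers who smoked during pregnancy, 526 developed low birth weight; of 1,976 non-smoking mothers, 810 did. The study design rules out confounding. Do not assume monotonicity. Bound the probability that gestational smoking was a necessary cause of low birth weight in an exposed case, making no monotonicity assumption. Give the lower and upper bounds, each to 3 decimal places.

p₁ = P(outcome | exposed) = 526/720 = 0.73056
p₀ = P(outcome | unexposed) = 810/1976 = 0.40992
Under exogeneity alone the bounds on PN are max{0,(p₁−p₀)/p₁} ≤ PN ≤ min{1,(1−p₀)/p₁}.
  lower = (p₁ − p₀)/p₁ = 0.32064 / 0.73056 ≈ 0.4389
  upper = min{1, (1 − p₀)/p₁} = 0.59008 / 0.73056 ≈ 0.8077

0.439 ≤ PN ≤ 0.808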